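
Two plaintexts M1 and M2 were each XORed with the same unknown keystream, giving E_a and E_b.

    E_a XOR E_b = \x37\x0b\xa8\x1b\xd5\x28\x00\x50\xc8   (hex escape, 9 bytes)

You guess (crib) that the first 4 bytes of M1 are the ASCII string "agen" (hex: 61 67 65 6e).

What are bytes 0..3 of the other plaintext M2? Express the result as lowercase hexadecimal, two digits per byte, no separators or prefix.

566ccd75

Since E_a ⊕ E_b = M1 ⊕ M2, XORing with the guessed M1 bytes yields the corresponding M2 bytes: M2 = (E_a ⊕ E_b) ⊕ M1.
37 xor 61 = 56
0b xor 67 = 6c
a8 xor 65 = cd
1b xor 6e = 75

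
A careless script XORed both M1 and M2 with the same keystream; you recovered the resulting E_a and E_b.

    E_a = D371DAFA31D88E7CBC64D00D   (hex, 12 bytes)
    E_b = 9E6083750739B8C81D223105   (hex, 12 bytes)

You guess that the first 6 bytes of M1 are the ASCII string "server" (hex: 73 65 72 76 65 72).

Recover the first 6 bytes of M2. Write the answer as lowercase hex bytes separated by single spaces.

3e 74 2b f9 53 93

First, E_a ⊕ E_b = (M1 ⊕ K) ⊕ (M2 ⊕ K) = M1 ⊕ M2, so the key drops out. Then M2 = (M1 ⊕ M2) ⊕ M1 over the first 6 bytes.
byte 0: (d3 ^ 9e) ^ 73 = 4d ^ 73 = 3e
byte 1: (71 ^ 60) ^ 65 = 11 ^ 65 = 74
byte 2: (da ^ 83) ^ 72 = 59 ^ 72 = 2b
byte 3: (fa ^ 75) ^ 76 = 8f ^ 76 = f9
byte 4: (31 ^ 07) ^ 65 = 36 ^ 65 = 53
byte 5: (d8 ^ 39) ^ 72 = e1 ^ 72 = 93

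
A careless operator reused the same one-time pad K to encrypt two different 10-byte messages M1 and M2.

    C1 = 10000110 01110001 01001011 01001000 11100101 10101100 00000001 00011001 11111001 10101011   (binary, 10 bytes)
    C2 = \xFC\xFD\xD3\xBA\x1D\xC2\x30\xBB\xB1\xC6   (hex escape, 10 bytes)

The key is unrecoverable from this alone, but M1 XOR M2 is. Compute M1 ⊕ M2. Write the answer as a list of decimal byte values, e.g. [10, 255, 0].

[122, 140, 152, 242, 248, 110, 49, 162, 72, 109]

C1 ⊕ C2 = (M1 ⊕ K) ⊕ (M2 ⊕ K) = M1 ⊕ M2 — the shared key cancels under XOR.
byte 0: 86 ^ fc = 7a
byte 1: 71 ^ fd = 8c
byte 2: 4b ^ d3 = 98
byte 3: 48 ^ ba = f2
byte 4: e5 ^ 1d = f8
byte 5: ac ^ c2 = 6e
byte 6: 01 ^ 30 = 31
byte 7: 19 ^ bb = a2
byte 8: f9 ^ b1 = 48
byte 9: ab ^ c6 = 6d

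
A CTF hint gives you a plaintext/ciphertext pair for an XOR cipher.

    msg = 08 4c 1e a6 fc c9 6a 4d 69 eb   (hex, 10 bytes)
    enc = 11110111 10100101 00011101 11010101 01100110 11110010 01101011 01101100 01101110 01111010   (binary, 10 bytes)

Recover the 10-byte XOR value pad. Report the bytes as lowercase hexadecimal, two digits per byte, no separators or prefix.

Since enc = msg ⊕ pad, XORing both sides with msg gives pad = msg ⊕ enc.
byte 0: 08 ^ f7 = ff
byte 1: 4c ^ a5 = e9
byte 2: 1e ^ 1d = 03
byte 3: a6 ^ d5 = 73
byte 4: fc ^ 66 = 9a
byte 5: c9 ^ f2 = 3b
byte 6: 6a ^ 6b = 01
byte 7: 4d ^ 6c = 21
byte 8: 69 ^ 6e = 07
byte 9: eb ^ 7a = 91

ffe903739a3b01210791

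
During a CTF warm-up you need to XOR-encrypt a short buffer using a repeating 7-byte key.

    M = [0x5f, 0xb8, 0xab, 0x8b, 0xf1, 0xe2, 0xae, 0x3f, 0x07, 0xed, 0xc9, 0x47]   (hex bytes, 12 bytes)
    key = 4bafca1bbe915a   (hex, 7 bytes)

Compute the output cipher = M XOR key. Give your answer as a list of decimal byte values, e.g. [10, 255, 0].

The 7-byte key repeats, so the effective keystream is 4b af ca 1b be 91 5a 4b af ca 1b be.
byte 0: 01011111 ⊕ 01001011 = 00010100
byte 1: 10111000 ⊕ 10101111 = 00010111
byte 2: 10101011 ⊕ 11001010 = 01100001
byte 3: 10001011 ⊕ 00011011 = 10010000
byte 4: 11110001 ⊕ 10111110 = 01001111
byte 5: 11100010 ⊕ 10010001 = 01110011
byte 6: 10101110 ⊕ 01011010 = 11110100
byte 7: 00111111 ⊕ 01001011 = 01110100
byte 8: 00000111 ⊕ 10101111 = 10101000
byte 9: 11101101 ⊕ 11001010 = 00100111
byte 10: 11001001 ⊕ 00011011 = 11010010
byte 11: 01000111 ⊕ 10111110 = 11111001

[20, 23, 97, 144, 79, 115, 244, 116, 168, 39, 210, 249]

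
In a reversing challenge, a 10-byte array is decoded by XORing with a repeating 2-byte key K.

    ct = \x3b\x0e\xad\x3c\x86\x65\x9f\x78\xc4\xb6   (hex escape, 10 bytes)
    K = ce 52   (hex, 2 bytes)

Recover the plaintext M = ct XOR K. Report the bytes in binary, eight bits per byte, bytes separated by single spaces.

11110101 01011100 01100011 01101110 01001000 00110111 01010001 00101010 00001010 11100100

The 2-byte key repeats, so the effective keystream is ce 52 ce 52 ce 52 ce 52 ce 52.
byte 0: 3b xor ce = f5
byte 1: 0e xor 52 = 5c
byte 2: ad xor ce = 63
byte 3: 3c xor 52 = 6e
byte 4: 86 xor ce = 48
byte 5: 65 xor 52 = 37
byte 6: 9f xor ce = 51
byte 7: 78 xor 52 = 2a
byte 8: c4 xor ce = 0a
byte 9: b6 xor 52 = e4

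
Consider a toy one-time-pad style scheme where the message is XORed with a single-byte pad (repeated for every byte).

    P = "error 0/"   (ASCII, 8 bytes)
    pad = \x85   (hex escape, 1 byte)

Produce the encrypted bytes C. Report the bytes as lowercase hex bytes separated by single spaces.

e0 f7 f7 ea f7 a5 b5 aa

The 1-byte key repeats, so the effective keystream is 85 85 85 85 85 85 85 85.
byte 0: 101 ^ 133 = 224
byte 1: 114 ^ 133 = 247
byte 2: 114 ^ 133 = 247
byte 3: 111 ^ 133 = 234
byte 4: 114 ^ 133 = 247
byte 5:  32 ^ 133 = 165
byte 6:  48 ^ 133 = 181
byte 7:  47 ^ 133 = 170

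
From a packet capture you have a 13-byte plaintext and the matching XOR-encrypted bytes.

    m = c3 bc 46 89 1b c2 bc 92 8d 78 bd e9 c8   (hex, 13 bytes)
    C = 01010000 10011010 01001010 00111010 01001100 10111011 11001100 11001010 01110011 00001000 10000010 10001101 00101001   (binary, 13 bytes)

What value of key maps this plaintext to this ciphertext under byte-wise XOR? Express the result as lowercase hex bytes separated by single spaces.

93 26 0c b3 57 79 70 58 fe 70 3f 64 e1

Since C = m ⊕ key, XORing both sides with m gives key = m ⊕ C.
11000011 ^ 01010000 = 10010011
10111100 ^ 10011010 = 00100110
01000110 ^ 01001010 = 00001100
10001001 ^ 00111010 = 10110011
00011011 ^ 01001100 = 01010111
11000010 ^ 10111011 = 01111001
10111100 ^ 11001100 = 01110000
10010010 ^ 11001010 = 01011000
10001101 ^ 01110011 = 11111110
01111000 ^ 00001000 = 01110000
10111101 ^ 10000010 = 00111111
11101001 ^ 10001101 = 01100100
11001000 ^ 00101001 = 11100001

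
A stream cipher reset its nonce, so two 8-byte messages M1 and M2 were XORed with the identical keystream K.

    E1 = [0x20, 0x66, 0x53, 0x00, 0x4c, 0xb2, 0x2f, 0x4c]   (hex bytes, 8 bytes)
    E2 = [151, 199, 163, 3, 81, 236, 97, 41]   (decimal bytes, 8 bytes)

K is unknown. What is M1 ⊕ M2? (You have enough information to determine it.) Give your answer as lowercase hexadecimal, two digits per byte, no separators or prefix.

b7a1f0031d5e4e65

E1 ⊕ E2 = (M1 ⊕ K) ⊕ (M2 ⊕ K) = M1 ⊕ M2 — the shared key cancels under XOR.
byte 0: 00100000 ⊕ 10010111 = 10110111
byte 1: 01100110 ⊕ 11000111 = 10100001
byte 2: 01010011 ⊕ 10100011 = 11110000
byte 3: 00000000 ⊕ 00000011 = 00000011
byte 4: 01001100 ⊕ 01010001 = 00011101
byte 5: 10110010 ⊕ 11101100 = 01011110
byte 6: 00101111 ⊕ 01100001 = 01001110
byte 7: 01001100 ⊕ 00101001 = 01100101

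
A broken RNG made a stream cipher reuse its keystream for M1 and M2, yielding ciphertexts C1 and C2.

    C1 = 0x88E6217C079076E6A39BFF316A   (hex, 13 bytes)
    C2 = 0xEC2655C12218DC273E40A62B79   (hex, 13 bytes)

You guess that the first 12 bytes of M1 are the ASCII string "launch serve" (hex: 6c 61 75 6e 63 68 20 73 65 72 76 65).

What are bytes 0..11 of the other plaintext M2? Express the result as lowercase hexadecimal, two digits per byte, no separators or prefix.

08a101d346e08ab2f8a92f7f

First, C1 ⊕ C2 = (M1 ⊕ K) ⊕ (M2 ⊕ K) = M1 ⊕ M2, so the key drops out. Then M2 = (M1 ⊕ M2) ⊕ M1 over the first 12 bytes.
byte 0: (88 xor ec) xor 6c = 64 xor 6c = 08
byte 1: (e6 xor 26) xor 61 = c0 xor 61 = a1
byte 2: (21 xor 55) xor 75 = 74 xor 75 = 01
byte 3: (7c xor c1) xor 6e = bd xor 6e = d3
byte 4: (07 xor 22) xor 63 = 25 xor 63 = 46
byte 5: (90 xor 18) xor 68 = 88 xor 68 = e0
byte 6: (76 xor dc) xor 20 = aa xor 20 = 8a
byte 7: (e6 xor 27) xor 73 = c1 xor 73 = b2
byte 8: (a3 xor 3e) xor 65 = 9d xor 65 = f8
byte 9: (9b xor 40) xor 72 = db xor 72 = a9
byte 10: (ff xor a6) xor 76 = 59 xor 76 = 2f
byte 11: (31 xor 2b) xor 65 = 1a xor 65 = 7f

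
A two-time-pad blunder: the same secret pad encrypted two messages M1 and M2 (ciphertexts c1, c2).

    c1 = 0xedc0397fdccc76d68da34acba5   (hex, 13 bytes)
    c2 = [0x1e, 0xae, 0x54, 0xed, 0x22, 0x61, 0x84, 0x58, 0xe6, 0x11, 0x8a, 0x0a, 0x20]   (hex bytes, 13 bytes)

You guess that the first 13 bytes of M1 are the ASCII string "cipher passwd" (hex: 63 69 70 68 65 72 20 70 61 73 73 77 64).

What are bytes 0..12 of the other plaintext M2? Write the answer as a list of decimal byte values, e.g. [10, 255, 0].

First, c1 ⊕ c2 = (M1 ⊕ K) ⊕ (M2 ⊕ K) = M1 ⊕ M2, so the key drops out. Then M2 = (M1 ⊕ M2) ⊕ M1 over the first 13 bytes.
byte 0: (ed xor 1e) xor 63 = f3 xor 63 = 90
byte 1: (c0 xor ae) xor 69 = 6e xor 69 = 07
byte 2: (39 xor 54) xor 70 = 6d xor 70 = 1d
byte 3: (7f xor ed) xor 68 = 92 xor 68 = fa
byte 4: (dc xor 22) xor 65 = fe xor 65 = 9b
byte 5: (cc xor 61) xor 72 = ad xor 72 = df
byte 6: (76 xor 84) xor 20 = f2 xor 20 = d2
byte 7: (d6 xor 58) xor 70 = 8e xor 70 = fe
byte 8: (8d xor e6) xor 61 = 6b xor 61 = 0a
byte 9: (a3 xor 11) xor 73 = b2 xor 73 = c1
byte 10: (4a xor 8a) xor 73 = c0 xor 73 = b3
byte 11: (cb xor 0a) xor 77 = c1 xor 77 = b6
byte 12: (a5 xor 20) xor 64 = 85 xor 64 = e1

[144, 7, 29, 250, 155, 223, 210, 254, 10, 193, 179, 182, 225]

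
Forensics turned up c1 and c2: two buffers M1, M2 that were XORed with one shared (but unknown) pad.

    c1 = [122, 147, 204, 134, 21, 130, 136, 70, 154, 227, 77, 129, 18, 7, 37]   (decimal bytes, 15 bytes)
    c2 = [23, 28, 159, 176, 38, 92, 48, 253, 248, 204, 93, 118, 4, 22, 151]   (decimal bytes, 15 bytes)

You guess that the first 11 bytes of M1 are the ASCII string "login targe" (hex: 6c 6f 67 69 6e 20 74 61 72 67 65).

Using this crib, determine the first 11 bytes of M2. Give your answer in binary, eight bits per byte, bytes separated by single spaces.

00000001 11100000 00110100 01011111 01011101 11111110 11001100 11011010 00010000 01001000 01110101

First, c1 ⊕ c2 = (M1 ⊕ K) ⊕ (M2 ⊕ K) = M1 ⊕ M2, so the key drops out. Then M2 = (M1 ⊕ M2) ⊕ M1 over the first 11 bytes.
byte 0: (7a xor 17) xor 6c = 6d xor 6c = 01
byte 1: (93 xor 1c) xor 6f = 8f xor 6f = e0
byte 2: (cc xor 9f) xor 67 = 53 xor 67 = 34
byte 3: (86 xor b0) xor 69 = 36 xor 69 = 5f
byte 4: (15 xor 26) xor 6e = 33 xor 6e = 5d
byte 5: (82 xor 5c) xor 20 = de xor 20 = fe
byte 6: (88 xor 30) xor 74 = b8 xor 74 = cc
byte 7: (46 xor fd) xor 61 = bb xor 61 = da
byte 8: (9a xor f8) xor 72 = 62 xor 72 = 10
byte 9: (e3 xor cc) xor 67 = 2f xor 67 = 48
byte 10: (4d xor 5d) xor 65 = 10 xor 65 = 75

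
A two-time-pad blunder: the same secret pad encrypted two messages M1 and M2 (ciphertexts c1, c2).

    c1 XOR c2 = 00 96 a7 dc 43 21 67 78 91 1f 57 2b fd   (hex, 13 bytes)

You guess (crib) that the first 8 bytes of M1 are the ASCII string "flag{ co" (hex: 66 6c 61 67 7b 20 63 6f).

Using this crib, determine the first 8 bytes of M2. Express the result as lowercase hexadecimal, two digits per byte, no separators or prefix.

Since c1 ⊕ c2 = M1 ⊕ M2, XORing with the guessed M1 bytes yields the corresponding M2 bytes: M2 = (c1 ⊕ c2) ⊕ M1.
00 xor 66 = 66
96 xor 6c = fa
a7 xor 61 = c6
dc xor 67 = bb
43 xor 7b = 38
21 xor 20 = 01
67 xor 63 = 04
78 xor 6f = 17

66fac6bb38010417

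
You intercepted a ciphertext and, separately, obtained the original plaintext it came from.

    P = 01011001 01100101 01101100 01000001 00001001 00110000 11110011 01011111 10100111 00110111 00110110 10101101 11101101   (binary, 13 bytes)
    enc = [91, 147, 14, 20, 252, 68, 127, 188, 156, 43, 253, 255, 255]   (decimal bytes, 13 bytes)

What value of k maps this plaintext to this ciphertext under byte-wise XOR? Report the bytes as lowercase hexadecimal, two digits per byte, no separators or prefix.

Since enc = P ⊕ k, XORing both sides with P gives k = P ⊕ enc.
59 ^ 5b = 02
65 ^ 93 = f6
6c ^ 0e = 62
41 ^ 14 = 55
09 ^ fc = f5
30 ^ 44 = 74
f3 ^ 7f = 8c
5f ^ bc = e3
a7 ^ 9c = 3b
37 ^ 2b = 1c
36 ^ fd = cb
ad ^ ff = 52
ed ^ ff = 12

02f66255f5748ce33b1ccb5212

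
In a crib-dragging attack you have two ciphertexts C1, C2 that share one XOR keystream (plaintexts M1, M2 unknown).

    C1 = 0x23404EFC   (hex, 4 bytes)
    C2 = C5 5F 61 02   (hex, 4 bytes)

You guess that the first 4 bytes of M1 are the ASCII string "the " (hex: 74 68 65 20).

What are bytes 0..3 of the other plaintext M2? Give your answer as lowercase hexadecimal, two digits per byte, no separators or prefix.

First, C1 ⊕ C2 = (M1 ⊕ K) ⊕ (M2 ⊕ K) = M1 ⊕ M2, so the key drops out. Then M2 = (M1 ⊕ M2) ⊕ M1 over the first 4 bytes.
byte 0: (23 XOR c5) XOR 74 = e6 XOR 74 = 92
byte 1: (40 XOR 5f) XOR 68 = 1f XOR 68 = 77
byte 2: (4e XOR 61) XOR 65 = 2f XOR 65 = 4a
byte 3: (fc XOR 02) XOR 20 = fe XOR 20 = de

92774ade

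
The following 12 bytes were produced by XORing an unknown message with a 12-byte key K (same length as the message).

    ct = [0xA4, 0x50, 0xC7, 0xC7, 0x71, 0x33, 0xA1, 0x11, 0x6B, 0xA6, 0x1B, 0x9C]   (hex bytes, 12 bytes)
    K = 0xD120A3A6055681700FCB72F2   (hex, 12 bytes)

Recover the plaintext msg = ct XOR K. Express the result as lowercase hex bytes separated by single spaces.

75 70 64 61 74 65 20 61 64 6d 69 6e

byte 0: 164 XOR 209 = 117
byte 1:  80 XOR  32 = 112
byte 2: 199 XOR 163 = 100
byte 3: 199 XOR 166 =  97
byte 4: 113 XOR   5 = 116
byte 5:  51 XOR  86 = 101
byte 6: 161 XOR 129 =  32
byte 7:  17 XOR 112 =  97
byte 8: 107 XOR  15 = 100
byte 9: 166 XOR 203 = 109
byte 10:  27 XOR 114 = 105
byte 11: 156 XOR 242 = 110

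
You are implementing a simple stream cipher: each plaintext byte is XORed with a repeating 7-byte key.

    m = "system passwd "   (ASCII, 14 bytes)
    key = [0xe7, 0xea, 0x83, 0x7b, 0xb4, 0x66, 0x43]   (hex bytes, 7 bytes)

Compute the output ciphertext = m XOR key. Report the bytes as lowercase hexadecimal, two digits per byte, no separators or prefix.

The 7-byte key repeats, so the effective keystream is e7 ea 83 7b b4 66 43 e7 ea 83 7b b4 66 43.
byte 0: 115 xor 231 = 148
byte 1: 121 xor 234 = 147
byte 2: 115 xor 131 = 240
byte 3: 116 xor 123 =  15
byte 4: 101 xor 180 = 209
byte 5: 109 xor 102 =  11
byte 6:  32 xor  67 =  99
byte 7: 112 xor 231 = 151
byte 8:  97 xor 234 = 139
byte 9: 115 xor 131 = 240
byte 10: 115 xor 123 =   8
byte 11: 119 xor 180 = 195
byte 12: 100 xor 102 =   2
byte 13:  32 xor  67 =  99

9493f00fd10b63978bf008c30263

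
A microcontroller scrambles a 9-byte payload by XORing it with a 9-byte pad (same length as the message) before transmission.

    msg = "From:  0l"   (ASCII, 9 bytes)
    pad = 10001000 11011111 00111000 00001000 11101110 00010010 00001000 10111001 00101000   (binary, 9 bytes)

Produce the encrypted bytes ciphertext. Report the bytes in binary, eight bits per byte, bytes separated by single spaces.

11001110 10101101 01010111 01100101 11010100 00110010 00101000 10001001 01000100

46 ⊕ 88 = ce
72 ⊕ df = ad
6f ⊕ 38 = 57
6d ⊕ 08 = 65
3a ⊕ ee = d4
20 ⊕ 12 = 32
20 ⊕ 08 = 28
30 ⊕ b9 = 89
6c ⊕ 28 = 44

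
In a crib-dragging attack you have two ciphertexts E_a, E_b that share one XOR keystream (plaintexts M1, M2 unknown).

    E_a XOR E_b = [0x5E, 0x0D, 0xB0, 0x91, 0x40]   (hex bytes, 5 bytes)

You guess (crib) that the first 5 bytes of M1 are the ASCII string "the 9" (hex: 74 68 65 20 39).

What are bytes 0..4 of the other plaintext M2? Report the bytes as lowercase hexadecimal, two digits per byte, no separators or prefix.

2a65d5b179

Since E_a ⊕ E_b = M1 ⊕ M2, XORing with the guessed M1 bytes yields the corresponding M2 bytes: M2 = (E_a ⊕ E_b) ⊕ M1.
byte 0: 5e xor 74 = 2a
byte 1: 0d xor 68 = 65
byte 2: b0 xor 65 = d5
byte 3: 91 xor 20 = b1
byte 4: 40 xor 39 = 79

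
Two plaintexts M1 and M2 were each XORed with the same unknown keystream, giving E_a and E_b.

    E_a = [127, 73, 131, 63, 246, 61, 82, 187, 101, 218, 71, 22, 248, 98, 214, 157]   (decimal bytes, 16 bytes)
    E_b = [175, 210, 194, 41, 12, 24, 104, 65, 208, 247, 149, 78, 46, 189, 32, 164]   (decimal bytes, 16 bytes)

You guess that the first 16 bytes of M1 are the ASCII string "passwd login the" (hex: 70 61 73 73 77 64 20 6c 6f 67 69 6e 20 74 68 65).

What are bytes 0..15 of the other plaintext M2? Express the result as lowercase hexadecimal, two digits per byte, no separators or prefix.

First, E_a ⊕ E_b = (M1 ⊕ K) ⊕ (M2 ⊕ K) = M1 ⊕ M2, so the key drops out. Then M2 = (M1 ⊕ M2) ⊕ M1 over the first 16 bytes.
byte 0: (7f xor af) xor 70 = d0 xor 70 = a0
byte 1: (49 xor d2) xor 61 = 9b xor 61 = fa
byte 2: (83 xor c2) xor 73 = 41 xor 73 = 32
byte 3: (3f xor 29) xor 73 = 16 xor 73 = 65
byte 4: (f6 xor 0c) xor 77 = fa xor 77 = 8d
byte 5: (3d xor 18) xor 64 = 25 xor 64 = 41
byte 6: (52 xor 68) xor 20 = 3a xor 20 = 1a
byte 7: (bb xor 41) xor 6c = fa xor 6c = 96
byte 8: (65 xor d0) xor 6f = b5 xor 6f = da
byte 9: (da xor f7) xor 67 = 2d xor 67 = 4a
byte 10: (47 xor 95) xor 69 = d2 xor 69 = bb
byte 11: (16 xor 4e) xor 6e = 58 xor 6e = 36
byte 12: (f8 xor 2e) xor 20 = d6 xor 20 = f6
byte 13: (62 xor bd) xor 74 = df xor 74 = ab
byte 14: (d6 xor 20) xor 68 = f6 xor 68 = 9e
byte 15: (9d xor a4) xor 65 = 39 xor 65 = 5c

a0fa32658d411a96da4abb36f6ab9e5c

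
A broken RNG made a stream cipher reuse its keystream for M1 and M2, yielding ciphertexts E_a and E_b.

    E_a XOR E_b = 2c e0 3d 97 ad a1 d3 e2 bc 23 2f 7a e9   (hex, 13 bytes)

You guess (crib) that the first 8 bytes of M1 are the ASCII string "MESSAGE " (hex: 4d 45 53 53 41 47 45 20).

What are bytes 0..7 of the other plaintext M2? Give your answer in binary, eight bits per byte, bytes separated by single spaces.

01100001 10100101 01101110 11000100 11101100 11100110 10010110 11000010

Since E_a ⊕ E_b = M1 ⊕ M2, XORing with the guessed M1 bytes yields the corresponding M2 bytes: M2 = (E_a ⊕ E_b) ⊕ M1.
00101100 xor 01001101 = 01100001
11100000 xor 01000101 = 10100101
00111101 xor 01010011 = 01101110
10010111 xor 01010011 = 11000100
10101101 xor 01000001 = 11101100
10100001 xor 01000111 = 11100110
11010011 xor 01000101 = 10010110
11100010 xor 00100000 = 11000010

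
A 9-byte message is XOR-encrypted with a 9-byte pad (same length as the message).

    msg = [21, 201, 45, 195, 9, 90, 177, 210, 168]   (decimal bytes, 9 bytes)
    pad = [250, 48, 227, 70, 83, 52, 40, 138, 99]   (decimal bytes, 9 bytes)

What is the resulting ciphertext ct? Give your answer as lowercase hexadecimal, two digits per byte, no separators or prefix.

byte 0: 15 ⊕ fa = ef
byte 1: c9 ⊕ 30 = f9
byte 2: 2d ⊕ e3 = ce
byte 3: c3 ⊕ 46 = 85
byte 4: 09 ⊕ 53 = 5a
byte 5: 5a ⊕ 34 = 6e
byte 6: b1 ⊕ 28 = 99
byte 7: d2 ⊕ 8a = 58
byte 8: a8 ⊕ 63 = cb

eff9ce855a6e9958cb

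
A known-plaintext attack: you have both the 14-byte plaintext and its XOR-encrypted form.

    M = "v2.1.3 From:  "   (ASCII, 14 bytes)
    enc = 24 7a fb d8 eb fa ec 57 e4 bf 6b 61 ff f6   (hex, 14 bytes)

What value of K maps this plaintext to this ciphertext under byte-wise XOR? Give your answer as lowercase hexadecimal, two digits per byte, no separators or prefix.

Since enc = M ⊕ K, XORing both sides with M gives K = M ⊕ enc.
76 XOR 24 = 52
32 XOR 7a = 48
2e XOR fb = d5
31 XOR d8 = e9
2e XOR eb = c5
33 XOR fa = c9
20 XOR ec = cc
46 XOR 57 = 11
72 XOR e4 = 96
6f XOR bf = d0
6d XOR 6b = 06
3a XOR 61 = 5b
20 XOR ff = df
20 XOR f6 = d6

5248d5e9c5c9cc1196d0065bdfd6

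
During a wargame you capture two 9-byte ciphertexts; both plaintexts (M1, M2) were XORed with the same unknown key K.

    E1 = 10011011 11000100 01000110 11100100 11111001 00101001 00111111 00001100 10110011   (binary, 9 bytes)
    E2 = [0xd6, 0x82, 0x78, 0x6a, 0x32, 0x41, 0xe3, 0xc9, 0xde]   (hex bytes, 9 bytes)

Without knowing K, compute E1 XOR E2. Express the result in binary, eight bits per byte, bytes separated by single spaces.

E1 ⊕ E2 = (M1 ⊕ K) ⊕ (M2 ⊕ K) = M1 ⊕ M2 — the shared key cancels under XOR.
10011011 ⊕ 11010110 = 01001101
11000100 ⊕ 10000010 = 01000110
01000110 ⊕ 01111000 = 00111110
11100100 ⊕ 01101010 = 10001110
11111001 ⊕ 00110010 = 11001011
00101001 ⊕ 01000001 = 01101000
00111111 ⊕ 11100011 = 11011100
00001100 ⊕ 11001001 = 11000101
10110011 ⊕ 11011110 = 01101101

01001101 01000110 00111110 10001110 11001011 01101000 11011100 11000101 01101101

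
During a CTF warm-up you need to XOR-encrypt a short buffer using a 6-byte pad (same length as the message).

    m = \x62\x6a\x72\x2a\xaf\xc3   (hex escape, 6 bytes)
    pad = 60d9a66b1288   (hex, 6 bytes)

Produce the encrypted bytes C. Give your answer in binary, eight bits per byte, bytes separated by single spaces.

XOR is its own inverse, so applying the key byte-wise gives the result directly.
01100010 XOR 01100000 = 00000010
01101010 XOR 11011001 = 10110011
01110010 XOR 10100110 = 11010100
00101010 XOR 01101011 = 01000001
10101111 XOR 00010010 = 10111101
11000011 XOR 10001000 = 01001011

00000010 10110011 11010100 01000001 10111101 01001011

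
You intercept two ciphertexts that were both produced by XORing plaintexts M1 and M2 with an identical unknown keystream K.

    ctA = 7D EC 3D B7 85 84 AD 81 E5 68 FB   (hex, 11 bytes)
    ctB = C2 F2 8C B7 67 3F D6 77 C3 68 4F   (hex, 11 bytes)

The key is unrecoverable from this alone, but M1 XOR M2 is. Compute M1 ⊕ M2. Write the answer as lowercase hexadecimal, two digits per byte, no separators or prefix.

ctA ⊕ ctB = (M1 ⊕ K) ⊕ (M2 ⊕ K) = M1 ⊕ M2 — the shared key cancels under XOR.
byte 0: 7d xor c2 = bf
byte 1: ec xor f2 = 1e
byte 2: 3d xor 8c = b1
byte 3: b7 xor b7 = 00
byte 4: 85 xor 67 = e2
byte 5: 84 xor 3f = bb
byte 6: ad xor d6 = 7b
byte 7: 81 xor 77 = f6
byte 8: e5 xor c3 = 26
byte 9: 68 xor 68 = 00
byte 10: fb xor 4f = b4

bf1eb100e2bb7bf62600b4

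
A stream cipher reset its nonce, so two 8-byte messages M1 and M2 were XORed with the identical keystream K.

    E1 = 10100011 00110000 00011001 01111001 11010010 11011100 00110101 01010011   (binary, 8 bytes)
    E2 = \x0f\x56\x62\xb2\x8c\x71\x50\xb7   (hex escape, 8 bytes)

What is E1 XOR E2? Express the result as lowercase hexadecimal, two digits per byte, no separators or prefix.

ac667bcb5ead65e4

E1 ⊕ E2 = (M1 ⊕ K) ⊕ (M2 ⊕ K) = M1 ⊕ M2 — the shared key cancels under XOR.
byte 0: a3 ^ 0f = ac
byte 1: 30 ^ 56 = 66
byte 2: 19 ^ 62 = 7b
byte 3: 79 ^ b2 = cb
byte 4: d2 ^ 8c = 5e
byte 5: dc ^ 71 = ad
byte 6: 35 ^ 50 = 65
byte 7: 53 ^ b7 = e4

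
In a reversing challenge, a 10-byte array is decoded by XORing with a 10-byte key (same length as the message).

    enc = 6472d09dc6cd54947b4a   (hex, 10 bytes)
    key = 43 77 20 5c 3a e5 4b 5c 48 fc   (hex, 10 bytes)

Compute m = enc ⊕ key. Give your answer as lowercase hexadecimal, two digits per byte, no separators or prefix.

64 XOR 43 = 27
72 XOR 77 = 05
d0 XOR 20 = f0
9d XOR 5c = c1
c6 XOR 3a = fc
cd XOR e5 = 28
54 XOR 4b = 1f
94 XOR 5c = c8
7b XOR 48 = 33
4a XOR fc = b6

2705f0c1fc281fc833b6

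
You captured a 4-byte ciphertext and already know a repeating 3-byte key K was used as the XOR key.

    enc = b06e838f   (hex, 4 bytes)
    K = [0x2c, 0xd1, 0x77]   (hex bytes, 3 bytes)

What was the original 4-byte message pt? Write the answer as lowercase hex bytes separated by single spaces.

9c bf f4 a3

The 3-byte key repeats, so the effective keystream is 2c d1 77 2c.
byte 0: b0 XOR 2c = 9c
byte 1: 6e XOR d1 = bf
byte 2: 83 XOR 77 = f4
byte 3: 8f XOR 2c = a3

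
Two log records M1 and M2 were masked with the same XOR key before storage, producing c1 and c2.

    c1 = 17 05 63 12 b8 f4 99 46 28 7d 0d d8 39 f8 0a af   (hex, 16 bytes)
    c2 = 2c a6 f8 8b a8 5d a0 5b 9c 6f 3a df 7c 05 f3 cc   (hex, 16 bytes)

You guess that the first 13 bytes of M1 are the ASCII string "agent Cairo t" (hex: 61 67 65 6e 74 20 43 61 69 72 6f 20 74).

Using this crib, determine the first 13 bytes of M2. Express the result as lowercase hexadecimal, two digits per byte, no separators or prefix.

First, c1 ⊕ c2 = (M1 ⊕ K) ⊕ (M2 ⊕ K) = M1 ⊕ M2, so the key drops out. Then M2 = (M1 ⊕ M2) ⊕ M1 over the first 13 bytes.
byte 0: (17 XOR 2c) XOR 61 = 3b XOR 61 = 5a
byte 1: (05 XOR a6) XOR 67 = a3 XOR 67 = c4
byte 2: (63 XOR f8) XOR 65 = 9b XOR 65 = fe
byte 3: (12 XOR 8b) XOR 6e = 99 XOR 6e = f7
byte 4: (b8 XOR a8) XOR 74 = 10 XOR 74 = 64
byte 5: (f4 XOR 5d) XOR 20 = a9 XOR 20 = 89
byte 6: (99 XOR a0) XOR 43 = 39 XOR 43 = 7a
byte 7: (46 XOR 5b) XOR 61 = 1d XOR 61 = 7c
byte 8: (28 XOR 9c) XOR 69 = b4 XOR 69 = dd
byte 9: (7d XOR 6f) XOR 72 = 12 XOR 72 = 60
byte 10: (0d XOR 3a) XOR 6f = 37 XOR 6f = 58
byte 11: (d8 XOR df) XOR 20 = 07 XOR 20 = 27
byte 12: (39 XOR 7c) XOR 74 = 45 XOR 74 = 31

5ac4fef764897a7cdd60582731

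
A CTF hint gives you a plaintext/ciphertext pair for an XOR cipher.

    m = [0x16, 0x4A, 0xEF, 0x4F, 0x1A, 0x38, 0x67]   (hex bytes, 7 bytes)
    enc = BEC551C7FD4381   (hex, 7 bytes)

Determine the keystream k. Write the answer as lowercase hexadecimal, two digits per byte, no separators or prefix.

Since enc = m ⊕ k, XORing both sides with m gives k = m ⊕ enc.
16 XOR be = a8
4a XOR c5 = 8f
ef XOR 51 = be
4f XOR c7 = 88
1a XOR fd = e7
38 XOR 43 = 7b
67 XOR 81 = e6

a88fbe88e77be6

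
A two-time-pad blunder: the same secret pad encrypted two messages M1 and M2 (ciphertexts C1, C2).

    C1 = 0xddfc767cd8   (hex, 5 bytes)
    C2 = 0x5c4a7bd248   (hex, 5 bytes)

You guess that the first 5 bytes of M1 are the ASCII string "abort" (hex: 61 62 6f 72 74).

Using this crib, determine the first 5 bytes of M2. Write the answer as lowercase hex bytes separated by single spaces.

e0 d4 62 dc e4

First, C1 ⊕ C2 = (M1 ⊕ K) ⊕ (M2 ⊕ K) = M1 ⊕ M2, so the key drops out. Then M2 = (M1 ⊕ M2) ⊕ M1 over the first 5 bytes.
byte 0: (dd ^ 5c) ^ 61 = 81 ^ 61 = e0
byte 1: (fc ^ 4a) ^ 62 = b6 ^ 62 = d4
byte 2: (76 ^ 7b) ^ 6f = 0d ^ 6f = 62
byte 3: (7c ^ d2) ^ 72 = ae ^ 72 = dc
byte 4: (d8 ^ 48) ^ 74 = 90 ^ 74 = e4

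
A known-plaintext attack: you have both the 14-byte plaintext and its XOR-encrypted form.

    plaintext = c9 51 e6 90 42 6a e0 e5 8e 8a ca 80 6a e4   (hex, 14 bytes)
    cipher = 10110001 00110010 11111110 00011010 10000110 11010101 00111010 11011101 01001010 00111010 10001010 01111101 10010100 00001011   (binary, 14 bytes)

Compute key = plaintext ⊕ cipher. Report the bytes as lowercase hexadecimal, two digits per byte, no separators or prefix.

Since cipher = plaintext ⊕ key, XORing both sides with plaintext gives key = plaintext ⊕ cipher.
11001001 xor 10110001 = 01111000
01010001 xor 00110010 = 01100011
11100110 xor 11111110 = 00011000
10010000 xor 00011010 = 10001010
01000010 xor 10000110 = 11000100
01101010 xor 11010101 = 10111111
11100000 xor 00111010 = 11011010
11100101 xor 11011101 = 00111000
10001110 xor 01001010 = 11000100
10001010 xor 00111010 = 10110000
11001010 xor 10001010 = 01000000
10000000 xor 01111101 = 11111101
01101010 xor 10010100 = 11111110
11100100 xor 00001011 = 11101111

7863188ac4bfda38c4b040fdfeef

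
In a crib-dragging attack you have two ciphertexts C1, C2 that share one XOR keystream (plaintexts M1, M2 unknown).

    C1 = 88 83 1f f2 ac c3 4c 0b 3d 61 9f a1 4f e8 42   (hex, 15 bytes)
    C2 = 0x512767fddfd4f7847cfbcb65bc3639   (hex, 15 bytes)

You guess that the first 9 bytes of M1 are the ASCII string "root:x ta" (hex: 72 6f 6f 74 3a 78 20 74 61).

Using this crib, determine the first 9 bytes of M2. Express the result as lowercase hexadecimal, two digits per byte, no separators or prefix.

First, C1 ⊕ C2 = (M1 ⊕ K) ⊕ (M2 ⊕ K) = M1 ⊕ M2, so the key drops out. Then M2 = (M1 ⊕ M2) ⊕ M1 over the first 9 bytes.
byte 0: (88 xor 51) xor 72 = d9 xor 72 = ab
byte 1: (83 xor 27) xor 6f = a4 xor 6f = cb
byte 2: (1f xor 67) xor 6f = 78 xor 6f = 17
byte 3: (f2 xor fd) xor 74 = 0f xor 74 = 7b
byte 4: (ac xor df) xor 3a = 73 xor 3a = 49
byte 5: (c3 xor d4) xor 78 = 17 xor 78 = 6f
byte 6: (4c xor f7) xor 20 = bb xor 20 = 9b
byte 7: (0b xor 84) xor 74 = 8f xor 74 = fb
byte 8: (3d xor 7c) xor 61 = 41 xor 61 = 20

abcb177b496f9bfb20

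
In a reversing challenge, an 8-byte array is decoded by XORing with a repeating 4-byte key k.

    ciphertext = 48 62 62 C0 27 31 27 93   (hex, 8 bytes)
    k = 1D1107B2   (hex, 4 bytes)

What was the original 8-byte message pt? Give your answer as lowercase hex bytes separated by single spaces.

55 73 65 72 3a 20 20 21

The 4-byte key repeats, so the effective keystream is 1d 11 07 b2 1d 11 07 b2.
byte 0: 48 XOR 1d = 55
byte 1: 62 XOR 11 = 73
byte 2: 62 XOR 07 = 65
byte 3: c0 XOR b2 = 72
byte 4: 27 XOR 1d = 3a
byte 5: 31 XOR 11 = 20
byte 6: 27 XOR 07 = 20
byte 7: 93 XOR b2 = 21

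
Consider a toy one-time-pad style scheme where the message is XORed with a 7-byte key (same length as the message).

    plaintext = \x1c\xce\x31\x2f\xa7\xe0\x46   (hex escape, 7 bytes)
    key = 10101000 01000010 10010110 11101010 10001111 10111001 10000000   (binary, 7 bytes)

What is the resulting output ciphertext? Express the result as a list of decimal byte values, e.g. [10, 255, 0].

byte 0: 1c XOR a8 = b4
byte 1: ce XOR 42 = 8c
byte 2: 31 XOR 96 = a7
byte 3: 2f XOR ea = c5
byte 4: a7 XOR 8f = 28
byte 5: e0 XOR b9 = 59
byte 6: 46 XOR 80 = c6

[180, 140, 167, 197, 40, 89, 198]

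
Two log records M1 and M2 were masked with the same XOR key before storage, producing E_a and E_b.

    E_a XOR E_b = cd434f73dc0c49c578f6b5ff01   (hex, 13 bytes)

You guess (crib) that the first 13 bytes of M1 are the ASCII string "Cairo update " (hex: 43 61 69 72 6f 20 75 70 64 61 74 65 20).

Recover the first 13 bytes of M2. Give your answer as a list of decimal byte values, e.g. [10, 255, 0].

Since E_a ⊕ E_b = M1 ⊕ M2, XORing with the guessed M1 bytes yields the corresponding M2 bytes: M2 = (E_a ⊕ E_b) ⊕ M1.
cd ⊕ 43 = 8e
43 ⊕ 61 = 22
4f ⊕ 69 = 26
73 ⊕ 72 = 01
dc ⊕ 6f = b3
0c ⊕ 20 = 2c
49 ⊕ 75 = 3c
c5 ⊕ 70 = b5
78 ⊕ 64 = 1c
f6 ⊕ 61 = 97
b5 ⊕ 74 = c1
ff ⊕ 65 = 9a
01 ⊕ 20 = 21

[142, 34, 38, 1, 179, 44, 60, 181, 28, 151, 193, 154, 33]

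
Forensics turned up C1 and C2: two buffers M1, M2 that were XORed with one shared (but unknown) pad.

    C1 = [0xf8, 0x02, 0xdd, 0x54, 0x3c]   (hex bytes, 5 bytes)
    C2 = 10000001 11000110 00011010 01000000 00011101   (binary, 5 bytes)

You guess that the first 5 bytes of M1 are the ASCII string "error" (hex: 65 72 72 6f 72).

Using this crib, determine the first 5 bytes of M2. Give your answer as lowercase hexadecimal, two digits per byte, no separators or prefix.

First, C1 ⊕ C2 = (M1 ⊕ K) ⊕ (M2 ⊕ K) = M1 ⊕ M2, so the key drops out. Then M2 = (M1 ⊕ M2) ⊕ M1 over the first 5 bytes.
byte 0: (f8 ^ 81) ^ 65 = 79 ^ 65 = 1c
byte 1: (02 ^ c6) ^ 72 = c4 ^ 72 = b6
byte 2: (dd ^ 1a) ^ 72 = c7 ^ 72 = b5
byte 3: (54 ^ 40) ^ 6f = 14 ^ 6f = 7b
byte 4: (3c ^ 1d) ^ 72 = 21 ^ 72 = 53

1cb6b57b53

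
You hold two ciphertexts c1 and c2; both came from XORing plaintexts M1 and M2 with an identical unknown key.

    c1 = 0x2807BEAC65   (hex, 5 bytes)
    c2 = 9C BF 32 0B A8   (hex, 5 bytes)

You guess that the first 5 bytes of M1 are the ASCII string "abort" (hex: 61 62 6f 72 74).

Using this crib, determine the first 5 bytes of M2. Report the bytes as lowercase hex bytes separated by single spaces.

d5 da e3 d5 b9

First, c1 ⊕ c2 = (M1 ⊕ K) ⊕ (M2 ⊕ K) = M1 ⊕ M2, so the key drops out. Then M2 = (M1 ⊕ M2) ⊕ M1 over the first 5 bytes.
byte 0: (28 XOR 9c) XOR 61 = b4 XOR 61 = d5
byte 1: (07 XOR bf) XOR 62 = b8 XOR 62 = da
byte 2: (be XOR 32) XOR 6f = 8c XOR 6f = e3
byte 3: (ac XOR 0b) XOR 72 = a7 XOR 72 = d5
byte 4: (65 XOR a8) XOR 74 = cd XOR 74 = b9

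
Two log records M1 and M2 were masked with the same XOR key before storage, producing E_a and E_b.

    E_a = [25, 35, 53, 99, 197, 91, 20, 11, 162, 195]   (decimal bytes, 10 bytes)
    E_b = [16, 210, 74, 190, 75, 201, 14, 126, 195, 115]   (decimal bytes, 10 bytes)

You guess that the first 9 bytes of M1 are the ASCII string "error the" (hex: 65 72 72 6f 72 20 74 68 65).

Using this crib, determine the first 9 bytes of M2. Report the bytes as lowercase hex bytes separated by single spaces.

6c 83 0d b2 fc b2 6e 1d 04

First, E_a ⊕ E_b = (M1 ⊕ K) ⊕ (M2 ⊕ K) = M1 ⊕ M2, so the key drops out. Then M2 = (M1 ⊕ M2) ⊕ M1 over the first 9 bytes.
byte 0: (19 xor 10) xor 65 = 09 xor 65 = 6c
byte 1: (23 xor d2) xor 72 = f1 xor 72 = 83
byte 2: (35 xor 4a) xor 72 = 7f xor 72 = 0d
byte 3: (63 xor be) xor 6f = dd xor 6f = b2
byte 4: (c5 xor 4b) xor 72 = 8e xor 72 = fc
byte 5: (5b xor c9) xor 20 = 92 xor 20 = b2
byte 6: (14 xor 0e) xor 74 = 1a xor 74 = 6e
byte 7: (0b xor 7e) xor 68 = 75 xor 68 = 1d
byte 8: (a2 xor c3) xor 65 = 61 xor 65 = 04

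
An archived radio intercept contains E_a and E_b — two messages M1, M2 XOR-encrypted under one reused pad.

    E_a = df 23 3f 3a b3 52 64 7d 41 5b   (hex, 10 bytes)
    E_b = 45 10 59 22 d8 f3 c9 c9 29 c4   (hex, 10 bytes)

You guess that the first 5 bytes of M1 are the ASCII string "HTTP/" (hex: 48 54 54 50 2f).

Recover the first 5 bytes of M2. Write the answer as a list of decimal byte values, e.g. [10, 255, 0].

First, E_a ⊕ E_b = (M1 ⊕ K) ⊕ (M2 ⊕ K) = M1 ⊕ M2, so the key drops out. Then M2 = (M1 ⊕ M2) ⊕ M1 over the first 5 bytes.
byte 0: (df ^ 45) ^ 48 = 9a ^ 48 = d2
byte 1: (23 ^ 10) ^ 54 = 33 ^ 54 = 67
byte 2: (3f ^ 59) ^ 54 = 66 ^ 54 = 32
byte 3: (3a ^ 22) ^ 50 = 18 ^ 50 = 48
byte 4: (b3 ^ d8) ^ 2f = 6b ^ 2f = 44

[210, 103, 50, 72, 68]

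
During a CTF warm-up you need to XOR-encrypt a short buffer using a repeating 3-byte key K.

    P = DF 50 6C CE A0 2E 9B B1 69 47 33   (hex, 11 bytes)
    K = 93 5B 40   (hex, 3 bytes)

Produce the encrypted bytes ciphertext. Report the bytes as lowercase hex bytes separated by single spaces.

The 3-byte key repeats, so the effective keystream is 93 5b 40 93 5b 40 93 5b 40 93 5b.
byte 0: 11011111 xor 10010011 = 01001100
byte 1: 01010000 xor 01011011 = 00001011
byte 2: 01101100 xor 01000000 = 00101100
byte 3: 11001110 xor 10010011 = 01011101
byte 4: 10100000 xor 01011011 = 11111011
byte 5: 00101110 xor 01000000 = 01101110
byte 6: 10011011 xor 10010011 = 00001000
byte 7: 10110001 xor 01011011 = 11101010
byte 8: 01101001 xor 01000000 = 00101001
byte 9: 01000111 xor 10010011 = 11010100
byte 10: 00110011 xor 01011011 = 01101000

4c 0b 2c 5d fb 6e 08 ea 29 d4 68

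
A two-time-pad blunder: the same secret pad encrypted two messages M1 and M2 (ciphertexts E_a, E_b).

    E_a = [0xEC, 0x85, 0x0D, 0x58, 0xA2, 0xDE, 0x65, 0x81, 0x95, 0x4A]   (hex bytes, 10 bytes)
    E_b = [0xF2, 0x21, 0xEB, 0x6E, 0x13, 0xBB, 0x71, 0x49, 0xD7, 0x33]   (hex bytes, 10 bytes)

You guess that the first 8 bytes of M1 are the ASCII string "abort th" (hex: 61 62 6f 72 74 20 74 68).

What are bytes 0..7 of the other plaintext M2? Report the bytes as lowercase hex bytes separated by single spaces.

7f c6 89 44 c5 45 60 a0

First, E_a ⊕ E_b = (M1 ⊕ K) ⊕ (M2 ⊕ K) = M1 ⊕ M2, so the key drops out. Then M2 = (M1 ⊕ M2) ⊕ M1 over the first 8 bytes.
byte 0: (ec ⊕ f2) ⊕ 61 = 1e ⊕ 61 = 7f
byte 1: (85 ⊕ 21) ⊕ 62 = a4 ⊕ 62 = c6
byte 2: (0d ⊕ eb) ⊕ 6f = e6 ⊕ 6f = 89
byte 3: (58 ⊕ 6e) ⊕ 72 = 36 ⊕ 72 = 44
byte 4: (a2 ⊕ 13) ⊕ 74 = b1 ⊕ 74 = c5
byte 5: (de ⊕ bb) ⊕ 20 = 65 ⊕ 20 = 45
byte 6: (65 ⊕ 71) ⊕ 74 = 14 ⊕ 74 = 60
byte 7: (81 ⊕ 49) ⊕ 68 = c8 ⊕ 68 = a0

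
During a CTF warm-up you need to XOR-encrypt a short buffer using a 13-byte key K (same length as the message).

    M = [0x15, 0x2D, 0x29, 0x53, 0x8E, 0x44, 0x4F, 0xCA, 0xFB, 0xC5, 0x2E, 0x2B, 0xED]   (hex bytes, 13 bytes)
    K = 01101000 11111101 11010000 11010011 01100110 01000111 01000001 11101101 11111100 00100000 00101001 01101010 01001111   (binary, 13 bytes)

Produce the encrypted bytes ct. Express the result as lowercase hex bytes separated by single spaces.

15 xor 68 = 7d
2d xor fd = d0
29 xor d0 = f9
53 xor d3 = 80
8e xor 66 = e8
44 xor 47 = 03
4f xor 41 = 0e
ca xor ed = 27
fb xor fc = 07
c5 xor 20 = e5
2e xor 29 = 07
2b xor 6a = 41
ed xor 4f = a2

7d d0 f9 80 e8 03 0e 27 07 e5 07 41 a2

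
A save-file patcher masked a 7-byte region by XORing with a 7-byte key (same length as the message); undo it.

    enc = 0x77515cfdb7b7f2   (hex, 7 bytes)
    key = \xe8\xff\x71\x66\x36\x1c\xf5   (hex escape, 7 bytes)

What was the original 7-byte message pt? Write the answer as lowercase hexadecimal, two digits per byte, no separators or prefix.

XOR is its own inverse, so applying the key byte-wise gives the result directly.
77 xor e8 = 9f
51 xor ff = ae
5c xor 71 = 2d
fd xor 66 = 9b
b7 xor 36 = 81
b7 xor 1c = ab
f2 xor f5 = 07

9fae2d9b81ab07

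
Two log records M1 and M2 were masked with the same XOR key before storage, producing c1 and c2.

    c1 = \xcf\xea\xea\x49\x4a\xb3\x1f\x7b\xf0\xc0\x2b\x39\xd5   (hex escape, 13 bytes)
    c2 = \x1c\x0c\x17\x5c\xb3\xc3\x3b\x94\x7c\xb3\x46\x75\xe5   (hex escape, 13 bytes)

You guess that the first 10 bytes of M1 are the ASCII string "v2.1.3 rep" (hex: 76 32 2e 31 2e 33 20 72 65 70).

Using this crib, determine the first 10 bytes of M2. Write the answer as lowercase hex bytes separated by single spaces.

First, c1 ⊕ c2 = (M1 ⊕ K) ⊕ (M2 ⊕ K) = M1 ⊕ M2, so the key drops out. Then M2 = (M1 ⊕ M2) ⊕ M1 over the first 10 bytes.
byte 0: (cf xor 1c) xor 76 = d3 xor 76 = a5
byte 1: (ea xor 0c) xor 32 = e6 xor 32 = d4
byte 2: (ea xor 17) xor 2e = fd xor 2e = d3
byte 3: (49 xor 5c) xor 31 = 15 xor 31 = 24
byte 4: (4a xor b3) xor 2e = f9 xor 2e = d7
byte 5: (b3 xor c3) xor 33 = 70 xor 33 = 43
byte 6: (1f xor 3b) xor 20 = 24 xor 20 = 04
byte 7: (7b xor 94) xor 72 = ef xor 72 = 9d
byte 8: (f0 xor 7c) xor 65 = 8c xor 65 = e9
byte 9: (c0 xor b3) xor 70 = 73 xor 70 = 03

a5 d4 d3 24 d7 43 04 9d e9 03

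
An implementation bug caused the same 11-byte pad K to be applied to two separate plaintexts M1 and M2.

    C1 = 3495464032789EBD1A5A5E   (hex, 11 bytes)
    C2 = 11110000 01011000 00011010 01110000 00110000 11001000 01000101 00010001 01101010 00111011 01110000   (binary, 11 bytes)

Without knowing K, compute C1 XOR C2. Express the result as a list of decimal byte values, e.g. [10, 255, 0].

C1 ⊕ C2 = (M1 ⊕ K) ⊕ (M2 ⊕ K) = M1 ⊕ M2 — the shared key cancels under XOR.
 52 ⊕ 240 = 196
149 ⊕  88 = 205
 70 ⊕  26 =  92
 64 ⊕ 112 =  48
 50 ⊕  48 =   2
120 ⊕ 200 = 176
158 ⊕  69 = 219
189 ⊕  17 = 172
 26 ⊕ 106 = 112
 90 ⊕  59 =  97
 94 ⊕ 112 =  46

[196, 205, 92, 48, 2, 176, 219, 172, 112, 97, 46]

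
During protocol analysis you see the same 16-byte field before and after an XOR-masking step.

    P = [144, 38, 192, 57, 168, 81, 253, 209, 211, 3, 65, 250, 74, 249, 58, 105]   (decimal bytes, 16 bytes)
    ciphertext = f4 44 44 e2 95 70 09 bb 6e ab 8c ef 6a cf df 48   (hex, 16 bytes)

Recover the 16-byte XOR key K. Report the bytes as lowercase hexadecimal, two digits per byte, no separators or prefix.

Since ciphertext = P ⊕ K, XORing both sides with P gives K = P ⊕ ciphertext.
byte 0: 90 ^ f4 = 64
byte 1: 26 ^ 44 = 62
byte 2: c0 ^ 44 = 84
byte 3: 39 ^ e2 = db
byte 4: a8 ^ 95 = 3d
byte 5: 51 ^ 70 = 21
byte 6: fd ^ 09 = f4
byte 7: d1 ^ bb = 6a
byte 8: d3 ^ 6e = bd
byte 9: 03 ^ ab = a8
byte 10: 41 ^ 8c = cd
byte 11: fa ^ ef = 15
byte 12: 4a ^ 6a = 20
byte 13: f9 ^ cf = 36
byte 14: 3a ^ df = e5
byte 15: 69 ^ 48 = 21

646284db3d21f46abda8cd152036e521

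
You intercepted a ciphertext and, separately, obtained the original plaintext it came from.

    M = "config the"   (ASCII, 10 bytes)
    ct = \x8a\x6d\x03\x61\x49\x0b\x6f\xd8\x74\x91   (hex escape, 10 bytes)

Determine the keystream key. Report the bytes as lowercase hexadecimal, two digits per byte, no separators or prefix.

Since ct = M ⊕ key, XORing both sides with M gives key = M ⊕ ct.
byte 0:  99 XOR 138 = 233
byte 1: 111 XOR 109 =   2
byte 2: 110 XOR   3 = 109
byte 3: 102 XOR  97 =   7
byte 4: 105 XOR  73 =  32
byte 5: 103 XOR  11 = 108
byte 6:  32 XOR 111 =  79
byte 7: 116 XOR 216 = 172
byte 8: 104 XOR 116 =  28
byte 9: 101 XOR 145 = 244

e9026d07206c4fac1cf4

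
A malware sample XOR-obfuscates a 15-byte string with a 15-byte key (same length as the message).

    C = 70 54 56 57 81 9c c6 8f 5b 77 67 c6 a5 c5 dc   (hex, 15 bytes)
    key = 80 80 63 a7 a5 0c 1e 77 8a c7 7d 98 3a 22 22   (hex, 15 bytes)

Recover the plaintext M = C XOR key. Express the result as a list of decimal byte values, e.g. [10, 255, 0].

byte 0: 112 ^ 128 = 240
byte 1:  84 ^ 128 = 212
byte 2:  86 ^  99 =  53
byte 3:  87 ^ 167 = 240
byte 4: 129 ^ 165 =  36
byte 5: 156 ^  12 = 144
byte 6: 198 ^  30 = 216
byte 7: 143 ^ 119 = 248
byte 8:  91 ^ 138 = 209
byte 9: 119 ^ 199 = 176
byte 10: 103 ^ 125 =  26
byte 11: 198 ^ 152 =  94
byte 12: 165 ^  58 = 159
byte 13: 197 ^  34 = 231
byte 14: 220 ^  34 = 254

[240, 212, 53, 240, 36, 144, 216, 248, 209, 176, 26, 94, 159, 231, 254]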